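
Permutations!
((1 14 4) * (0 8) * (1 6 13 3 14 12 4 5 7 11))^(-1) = ((0 8)(1 12 4 6 13 3 14 5 7 11))^(-1) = (0 8)(1 11 7 5 14 3 13 6 4 12)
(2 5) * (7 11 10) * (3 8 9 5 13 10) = (2 13 10 7 11 3 8 9 5) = [0, 1, 13, 8, 4, 2, 6, 11, 9, 5, 7, 3, 12, 10]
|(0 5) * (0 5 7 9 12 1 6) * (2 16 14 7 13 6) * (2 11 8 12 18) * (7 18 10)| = |(0 13 6)(1 11 8 12)(2 16 14 18)(7 9 10)| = 12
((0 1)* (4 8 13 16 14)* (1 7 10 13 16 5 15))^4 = (16)(0 5 7 15 10 1 13)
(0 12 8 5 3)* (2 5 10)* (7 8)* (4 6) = (0 12 7 8 10 2 5 3)(4 6) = [12, 1, 5, 0, 6, 3, 4, 8, 10, 9, 2, 11, 7]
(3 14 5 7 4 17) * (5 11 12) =[0, 1, 2, 14, 17, 7, 6, 4, 8, 9, 10, 12, 5, 13, 11, 15, 16, 3] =(3 14 11 12 5 7 4 17)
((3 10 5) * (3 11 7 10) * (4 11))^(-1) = (4 5 10 7 11)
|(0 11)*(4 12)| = 2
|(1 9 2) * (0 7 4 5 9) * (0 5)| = 12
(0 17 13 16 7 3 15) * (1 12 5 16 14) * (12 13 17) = (17)(0 12 5 16 7 3 15)(1 13 14) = [12, 13, 2, 15, 4, 16, 6, 3, 8, 9, 10, 11, 5, 14, 1, 0, 7, 17]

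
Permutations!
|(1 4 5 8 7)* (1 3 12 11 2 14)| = |(1 4 5 8 7 3 12 11 2 14)| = 10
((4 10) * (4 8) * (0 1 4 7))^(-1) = ((0 1 4 10 8 7))^(-1) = (0 7 8 10 4 1)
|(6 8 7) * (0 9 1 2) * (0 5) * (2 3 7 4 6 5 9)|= |(0 2 9 1 3 7 5)(4 6 8)|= 21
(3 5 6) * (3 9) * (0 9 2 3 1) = (0 9 1)(2 3 5 6) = [9, 0, 3, 5, 4, 6, 2, 7, 8, 1]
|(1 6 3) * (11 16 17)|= |(1 6 3)(11 16 17)|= 3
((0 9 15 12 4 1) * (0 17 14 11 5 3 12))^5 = ((0 9 15)(1 17 14 11 5 3 12 4))^5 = (0 15 9)(1 3 14 4 5 17 12 11)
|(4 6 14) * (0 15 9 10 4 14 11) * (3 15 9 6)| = |(0 9 10 4 3 15 6 11)| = 8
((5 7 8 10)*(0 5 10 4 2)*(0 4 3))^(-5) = (10)(2 4)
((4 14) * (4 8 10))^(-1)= ((4 14 8 10))^(-1)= (4 10 8 14)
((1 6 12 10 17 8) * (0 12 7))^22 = ((0 12 10 17 8 1 6 7))^22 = (0 6 8 10)(1 17 12 7)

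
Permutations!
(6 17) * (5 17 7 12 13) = (5 17 6 7 12 13) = [0, 1, 2, 3, 4, 17, 7, 12, 8, 9, 10, 11, 13, 5, 14, 15, 16, 6]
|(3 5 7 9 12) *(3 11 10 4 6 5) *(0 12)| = 9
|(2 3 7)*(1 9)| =6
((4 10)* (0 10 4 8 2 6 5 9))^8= (0 10 8 2 6 5 9)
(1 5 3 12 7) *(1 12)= [0, 5, 2, 1, 4, 3, 6, 12, 8, 9, 10, 11, 7]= (1 5 3)(7 12)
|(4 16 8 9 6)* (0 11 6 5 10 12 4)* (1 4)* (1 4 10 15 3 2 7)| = 12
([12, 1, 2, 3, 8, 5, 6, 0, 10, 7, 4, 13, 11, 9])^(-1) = [7, 1, 2, 3, 10, 5, 6, 9, 4, 13, 8, 12, 0, 11]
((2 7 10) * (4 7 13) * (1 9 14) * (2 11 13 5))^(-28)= ((1 9 14)(2 5)(4 7 10 11 13))^(-28)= (1 14 9)(4 10 13 7 11)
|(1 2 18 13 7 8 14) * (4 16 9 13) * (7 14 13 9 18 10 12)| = 24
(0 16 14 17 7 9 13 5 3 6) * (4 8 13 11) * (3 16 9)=(0 9 11 4 8 13 5 16 14 17 7 3 6)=[9, 1, 2, 6, 8, 16, 0, 3, 13, 11, 10, 4, 12, 5, 17, 15, 14, 7]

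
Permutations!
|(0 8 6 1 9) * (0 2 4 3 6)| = 6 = |(0 8)(1 9 2 4 3 6)|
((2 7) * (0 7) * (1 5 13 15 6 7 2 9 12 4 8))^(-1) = ((0 2)(1 5 13 15 6 7 9 12 4 8))^(-1) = (0 2)(1 8 4 12 9 7 6 15 13 5)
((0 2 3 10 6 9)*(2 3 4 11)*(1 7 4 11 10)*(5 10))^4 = ((0 3 1 7 4 5 10 6 9)(2 11))^4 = (11)(0 4 9 7 6 1 10 3 5)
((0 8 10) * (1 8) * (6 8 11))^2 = (0 11 8)(1 6 10)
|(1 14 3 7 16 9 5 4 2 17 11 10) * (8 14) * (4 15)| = |(1 8 14 3 7 16 9 5 15 4 2 17 11 10)| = 14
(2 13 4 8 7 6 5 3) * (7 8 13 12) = (2 12 7 6 5 3)(4 13) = [0, 1, 12, 2, 13, 3, 5, 6, 8, 9, 10, 11, 7, 4]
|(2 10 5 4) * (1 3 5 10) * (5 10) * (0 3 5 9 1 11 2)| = |(0 3 10 9 1 5 4)(2 11)| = 14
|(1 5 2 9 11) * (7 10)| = |(1 5 2 9 11)(7 10)| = 10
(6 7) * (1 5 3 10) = [0, 5, 2, 10, 4, 3, 7, 6, 8, 9, 1] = (1 5 3 10)(6 7)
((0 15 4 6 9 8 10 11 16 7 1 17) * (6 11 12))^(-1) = (0 17 1 7 16 11 4 15)(6 12 10 8 9) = ((0 15 4 11 16 7 1 17)(6 9 8 10 12))^(-1)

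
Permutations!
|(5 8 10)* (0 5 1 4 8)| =|(0 5)(1 4 8 10)| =4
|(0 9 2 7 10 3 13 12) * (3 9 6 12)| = 12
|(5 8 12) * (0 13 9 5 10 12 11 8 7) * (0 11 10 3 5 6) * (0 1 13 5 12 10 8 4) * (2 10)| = 20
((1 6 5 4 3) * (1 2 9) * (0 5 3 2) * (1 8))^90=((0 5 4 2 9 8 1 6 3))^90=(9)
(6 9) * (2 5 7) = (2 5 7)(6 9) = [0, 1, 5, 3, 4, 7, 9, 2, 8, 6]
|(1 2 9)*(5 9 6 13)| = |(1 2 6 13 5 9)| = 6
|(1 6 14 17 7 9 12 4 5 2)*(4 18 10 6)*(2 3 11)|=|(1 4 5 3 11 2)(6 14 17 7 9 12 18 10)|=24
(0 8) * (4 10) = (0 8)(4 10) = [8, 1, 2, 3, 10, 5, 6, 7, 0, 9, 4]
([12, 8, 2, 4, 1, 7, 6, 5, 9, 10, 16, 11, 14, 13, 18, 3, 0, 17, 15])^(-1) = (0 16 10 9 8 1 4 3 15 18 14 12)(5 7)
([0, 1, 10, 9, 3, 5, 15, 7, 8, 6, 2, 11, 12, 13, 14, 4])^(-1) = [0, 1, 10, 4, 15, 5, 9, 7, 8, 3, 2, 11, 12, 13, 14, 6]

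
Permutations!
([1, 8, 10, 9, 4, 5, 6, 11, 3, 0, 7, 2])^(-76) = (11)(0 9 3 8 1)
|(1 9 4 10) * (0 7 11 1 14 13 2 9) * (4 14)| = |(0 7 11 1)(2 9 14 13)(4 10)| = 4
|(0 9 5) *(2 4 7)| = 3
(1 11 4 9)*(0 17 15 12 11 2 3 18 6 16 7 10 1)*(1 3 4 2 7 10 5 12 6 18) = [17, 7, 4, 1, 9, 12, 16, 5, 8, 0, 3, 2, 11, 13, 14, 6, 10, 15, 18] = (18)(0 17 15 6 16 10 3 1 7 5 12 11 2 4 9)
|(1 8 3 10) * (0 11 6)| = 12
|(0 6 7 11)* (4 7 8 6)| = 4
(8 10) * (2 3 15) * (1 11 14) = (1 11 14)(2 3 15)(8 10) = [0, 11, 3, 15, 4, 5, 6, 7, 10, 9, 8, 14, 12, 13, 1, 2]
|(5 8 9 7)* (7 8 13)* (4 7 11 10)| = 6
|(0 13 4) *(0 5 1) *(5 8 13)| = |(0 5 1)(4 8 13)| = 3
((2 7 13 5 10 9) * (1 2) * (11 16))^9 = ((1 2 7 13 5 10 9)(11 16))^9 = (1 7 5 9 2 13 10)(11 16)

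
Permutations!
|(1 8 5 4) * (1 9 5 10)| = 3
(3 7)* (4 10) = (3 7)(4 10) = [0, 1, 2, 7, 10, 5, 6, 3, 8, 9, 4]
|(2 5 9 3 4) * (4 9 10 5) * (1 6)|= 2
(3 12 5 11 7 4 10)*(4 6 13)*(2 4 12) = (2 4 10 3)(5 11 7 6 13 12) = [0, 1, 4, 2, 10, 11, 13, 6, 8, 9, 3, 7, 5, 12]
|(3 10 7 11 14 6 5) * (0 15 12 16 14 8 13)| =|(0 15 12 16 14 6 5 3 10 7 11 8 13)| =13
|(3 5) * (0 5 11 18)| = |(0 5 3 11 18)| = 5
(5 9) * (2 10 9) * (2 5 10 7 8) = (2 7 8)(9 10) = [0, 1, 7, 3, 4, 5, 6, 8, 2, 10, 9]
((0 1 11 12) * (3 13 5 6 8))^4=(3 8 6 5 13)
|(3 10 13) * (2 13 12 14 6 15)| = 8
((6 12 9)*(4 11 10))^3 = ((4 11 10)(6 12 9))^3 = (12)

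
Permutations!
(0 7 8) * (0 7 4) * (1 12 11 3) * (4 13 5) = [13, 12, 2, 1, 0, 4, 6, 8, 7, 9, 10, 3, 11, 5] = (0 13 5 4)(1 12 11 3)(7 8)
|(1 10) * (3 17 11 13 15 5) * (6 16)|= 6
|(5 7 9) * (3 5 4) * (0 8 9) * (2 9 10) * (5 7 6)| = 8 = |(0 8 10 2 9 4 3 7)(5 6)|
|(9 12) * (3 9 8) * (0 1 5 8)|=|(0 1 5 8 3 9 12)|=7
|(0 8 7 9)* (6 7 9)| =6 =|(0 8 9)(6 7)|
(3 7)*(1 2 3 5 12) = (1 2 3 7 5 12) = [0, 2, 3, 7, 4, 12, 6, 5, 8, 9, 10, 11, 1]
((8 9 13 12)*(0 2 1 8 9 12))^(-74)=((0 2 1 8 12 9 13))^(-74)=(0 8 13 1 9 2 12)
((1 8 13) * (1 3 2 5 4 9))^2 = (1 13 2 4)(3 5 9 8)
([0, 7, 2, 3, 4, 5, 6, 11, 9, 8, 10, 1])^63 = [0, 1, 2, 3, 4, 5, 6, 7, 9, 8, 10, 11]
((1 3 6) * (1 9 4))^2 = ((1 3 6 9 4))^2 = (1 6 4 3 9)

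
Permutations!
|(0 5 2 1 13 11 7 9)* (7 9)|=|(0 5 2 1 13 11 9)|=7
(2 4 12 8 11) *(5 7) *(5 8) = (2 4 12 5 7 8 11) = [0, 1, 4, 3, 12, 7, 6, 8, 11, 9, 10, 2, 5]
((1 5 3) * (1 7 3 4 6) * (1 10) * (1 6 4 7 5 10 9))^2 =((1 10 6 9)(3 5 7))^2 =(1 6)(3 7 5)(9 10)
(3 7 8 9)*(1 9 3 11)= (1 9 11)(3 7 8)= [0, 9, 2, 7, 4, 5, 6, 8, 3, 11, 10, 1]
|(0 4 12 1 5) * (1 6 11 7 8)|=9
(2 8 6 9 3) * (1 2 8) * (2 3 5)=[0, 3, 1, 8, 4, 2, 9, 7, 6, 5]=(1 3 8 6 9 5 2)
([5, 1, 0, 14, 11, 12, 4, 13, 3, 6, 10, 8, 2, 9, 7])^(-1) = [2, 1, 12, 8, 6, 0, 9, 14, 11, 13, 10, 4, 5, 7, 3]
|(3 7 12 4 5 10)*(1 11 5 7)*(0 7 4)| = 15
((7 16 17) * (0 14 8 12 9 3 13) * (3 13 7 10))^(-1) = (0 13 9 12 8 14)(3 10 17 16 7)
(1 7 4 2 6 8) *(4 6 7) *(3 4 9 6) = [0, 9, 7, 4, 2, 5, 8, 3, 1, 6] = (1 9 6 8)(2 7 3 4)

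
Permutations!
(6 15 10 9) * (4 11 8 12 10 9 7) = (4 11 8 12 10 7)(6 15 9) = [0, 1, 2, 3, 11, 5, 15, 4, 12, 6, 7, 8, 10, 13, 14, 9]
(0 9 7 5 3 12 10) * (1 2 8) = [9, 2, 8, 12, 4, 3, 6, 5, 1, 7, 0, 11, 10] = (0 9 7 5 3 12 10)(1 2 8)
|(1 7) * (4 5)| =2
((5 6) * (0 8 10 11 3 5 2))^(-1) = (0 2 6 5 3 11 10 8)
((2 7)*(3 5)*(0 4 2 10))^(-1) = ((0 4 2 7 10)(3 5))^(-1) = (0 10 7 2 4)(3 5)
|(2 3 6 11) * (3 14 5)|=6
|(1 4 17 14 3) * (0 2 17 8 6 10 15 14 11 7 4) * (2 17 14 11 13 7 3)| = 12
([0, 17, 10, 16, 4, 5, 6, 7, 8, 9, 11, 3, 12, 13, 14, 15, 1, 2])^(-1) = (1 16 3 11 10 2 17)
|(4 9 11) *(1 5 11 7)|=|(1 5 11 4 9 7)|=6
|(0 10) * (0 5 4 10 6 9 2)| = |(0 6 9 2)(4 10 5)| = 12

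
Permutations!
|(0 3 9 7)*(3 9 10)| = |(0 9 7)(3 10)| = 6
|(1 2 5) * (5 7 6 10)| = 6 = |(1 2 7 6 10 5)|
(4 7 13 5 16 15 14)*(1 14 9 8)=(1 14 4 7 13 5 16 15 9 8)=[0, 14, 2, 3, 7, 16, 6, 13, 1, 8, 10, 11, 12, 5, 4, 9, 15]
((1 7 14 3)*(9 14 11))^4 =(1 14 11)(3 9 7)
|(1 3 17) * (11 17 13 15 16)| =7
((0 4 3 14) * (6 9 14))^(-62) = ((0 4 3 6 9 14))^(-62) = (0 9 3)(4 14 6)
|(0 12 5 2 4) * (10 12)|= |(0 10 12 5 2 4)|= 6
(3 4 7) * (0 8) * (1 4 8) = [1, 4, 2, 8, 7, 5, 6, 3, 0] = (0 1 4 7 3 8)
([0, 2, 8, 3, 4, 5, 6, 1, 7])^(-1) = (1 7 8 2)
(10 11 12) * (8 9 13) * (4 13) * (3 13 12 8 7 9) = (3 13 7 9 4 12 10 11 8) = [0, 1, 2, 13, 12, 5, 6, 9, 3, 4, 11, 8, 10, 7]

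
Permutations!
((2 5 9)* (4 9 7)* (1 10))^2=(10)(2 7 9 5 4)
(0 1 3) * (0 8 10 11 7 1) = (1 3 8 10 11 7) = [0, 3, 2, 8, 4, 5, 6, 1, 10, 9, 11, 7]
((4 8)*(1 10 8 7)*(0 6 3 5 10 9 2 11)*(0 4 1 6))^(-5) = (1 6 9 3 2 5 11 10 4 8 7)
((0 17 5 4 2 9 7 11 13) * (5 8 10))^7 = (0 9 10 13 2 8 11 4 17 7 5)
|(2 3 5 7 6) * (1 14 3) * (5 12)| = |(1 14 3 12 5 7 6 2)| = 8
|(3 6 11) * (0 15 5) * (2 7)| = 6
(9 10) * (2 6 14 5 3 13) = (2 6 14 5 3 13)(9 10) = [0, 1, 6, 13, 4, 3, 14, 7, 8, 10, 9, 11, 12, 2, 5]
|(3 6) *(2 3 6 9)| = 3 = |(2 3 9)|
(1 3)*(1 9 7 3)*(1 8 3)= (1 8 3 9 7)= [0, 8, 2, 9, 4, 5, 6, 1, 3, 7]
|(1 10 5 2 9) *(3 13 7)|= 15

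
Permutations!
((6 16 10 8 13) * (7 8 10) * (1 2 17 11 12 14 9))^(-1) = (1 9 14 12 11 17 2)(6 13 8 7 16)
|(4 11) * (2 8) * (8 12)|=6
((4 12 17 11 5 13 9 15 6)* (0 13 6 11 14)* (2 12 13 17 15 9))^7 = (0 17 14)(2 13 4 6 5 11 15 12)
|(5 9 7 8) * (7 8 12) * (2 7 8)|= |(2 7 12 8 5 9)|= 6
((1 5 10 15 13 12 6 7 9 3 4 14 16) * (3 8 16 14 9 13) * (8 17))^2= ((1 5 10 15 3 4 9 17 8 16)(6 7 13 12))^2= (1 10 3 9 8)(4 17 16 5 15)(6 13)(7 12)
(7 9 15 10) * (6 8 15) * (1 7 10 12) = (1 7 9 6 8 15 12) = [0, 7, 2, 3, 4, 5, 8, 9, 15, 6, 10, 11, 1, 13, 14, 12]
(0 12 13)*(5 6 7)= [12, 1, 2, 3, 4, 6, 7, 5, 8, 9, 10, 11, 13, 0]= (0 12 13)(5 6 7)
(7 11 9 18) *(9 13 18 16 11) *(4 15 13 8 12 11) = (4 15 13 18 7 9 16)(8 12 11) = [0, 1, 2, 3, 15, 5, 6, 9, 12, 16, 10, 8, 11, 18, 14, 13, 4, 17, 7]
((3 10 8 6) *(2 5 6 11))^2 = (2 6 10 11 5 3 8)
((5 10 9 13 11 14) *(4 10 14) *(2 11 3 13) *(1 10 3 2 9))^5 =(1 10)(5 14)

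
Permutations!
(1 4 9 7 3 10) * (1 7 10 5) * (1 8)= (1 4 9 10 7 3 5 8)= [0, 4, 2, 5, 9, 8, 6, 3, 1, 10, 7]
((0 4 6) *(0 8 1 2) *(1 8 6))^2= (8)(0 1)(2 4)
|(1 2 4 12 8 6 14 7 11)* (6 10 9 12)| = 28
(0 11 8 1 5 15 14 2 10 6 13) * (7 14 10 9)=(0 11 8 1 5 15 10 6 13)(2 9 7 14)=[11, 5, 9, 3, 4, 15, 13, 14, 1, 7, 6, 8, 12, 0, 2, 10]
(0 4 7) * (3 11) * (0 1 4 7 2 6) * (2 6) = (0 7 1 4 6)(3 11) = [7, 4, 2, 11, 6, 5, 0, 1, 8, 9, 10, 3]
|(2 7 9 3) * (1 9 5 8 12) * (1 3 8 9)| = |(2 7 5 9 8 12 3)| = 7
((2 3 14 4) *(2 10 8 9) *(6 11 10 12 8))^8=(2 3 14 4 12 8 9)(6 10 11)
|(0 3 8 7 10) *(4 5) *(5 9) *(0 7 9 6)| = 14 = |(0 3 8 9 5 4 6)(7 10)|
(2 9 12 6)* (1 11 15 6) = (1 11 15 6 2 9 12) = [0, 11, 9, 3, 4, 5, 2, 7, 8, 12, 10, 15, 1, 13, 14, 6]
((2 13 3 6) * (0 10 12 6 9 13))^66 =((0 10 12 6 2)(3 9 13))^66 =(13)(0 10 12 6 2)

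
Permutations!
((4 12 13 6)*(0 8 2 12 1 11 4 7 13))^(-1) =((0 8 2 12)(1 11 4)(6 7 13))^(-1) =(0 12 2 8)(1 4 11)(6 13 7)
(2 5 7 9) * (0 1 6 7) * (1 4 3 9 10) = (0 4 3 9 2 5)(1 6 7 10) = [4, 6, 5, 9, 3, 0, 7, 10, 8, 2, 1]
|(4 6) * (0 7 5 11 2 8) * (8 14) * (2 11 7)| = 4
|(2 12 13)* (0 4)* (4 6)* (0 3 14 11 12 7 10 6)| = |(2 7 10 6 4 3 14 11 12 13)| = 10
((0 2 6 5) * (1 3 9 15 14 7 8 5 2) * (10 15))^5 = ((0 1 3 9 10 15 14 7 8 5)(2 6))^5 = (0 15)(1 14)(2 6)(3 7)(5 10)(8 9)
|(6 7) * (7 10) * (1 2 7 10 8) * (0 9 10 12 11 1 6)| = 8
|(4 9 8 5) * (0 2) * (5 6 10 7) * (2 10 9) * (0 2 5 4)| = 15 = |(0 10 7 4 5)(6 9 8)|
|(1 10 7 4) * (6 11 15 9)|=4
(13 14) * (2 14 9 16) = (2 14 13 9 16) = [0, 1, 14, 3, 4, 5, 6, 7, 8, 16, 10, 11, 12, 9, 13, 15, 2]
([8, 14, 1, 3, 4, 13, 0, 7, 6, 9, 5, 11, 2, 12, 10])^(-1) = [6, 2, 12, 3, 4, 10, 8, 7, 0, 9, 14, 11, 13, 5, 1]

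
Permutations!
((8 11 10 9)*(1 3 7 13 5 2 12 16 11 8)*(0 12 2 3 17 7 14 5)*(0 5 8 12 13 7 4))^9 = (0 10 14 4 11 3 17 16 5 1 12 13 9 8)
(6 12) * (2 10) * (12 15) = (2 10)(6 15 12) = [0, 1, 10, 3, 4, 5, 15, 7, 8, 9, 2, 11, 6, 13, 14, 12]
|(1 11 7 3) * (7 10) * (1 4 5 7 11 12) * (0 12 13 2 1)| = 12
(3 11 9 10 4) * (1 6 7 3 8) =(1 6 7 3 11 9 10 4 8) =[0, 6, 2, 11, 8, 5, 7, 3, 1, 10, 4, 9]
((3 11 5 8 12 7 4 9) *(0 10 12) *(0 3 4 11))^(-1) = (0 3 8 5 11 7 12 10)(4 9)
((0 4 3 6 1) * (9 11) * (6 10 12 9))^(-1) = (0 1 6 11 9 12 10 3 4)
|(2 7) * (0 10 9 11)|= |(0 10 9 11)(2 7)|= 4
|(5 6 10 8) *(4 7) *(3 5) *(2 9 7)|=20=|(2 9 7 4)(3 5 6 10 8)|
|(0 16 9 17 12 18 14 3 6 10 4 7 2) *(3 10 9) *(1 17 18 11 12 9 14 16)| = 26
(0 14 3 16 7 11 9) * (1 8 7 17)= [14, 8, 2, 16, 4, 5, 6, 11, 7, 0, 10, 9, 12, 13, 3, 15, 17, 1]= (0 14 3 16 17 1 8 7 11 9)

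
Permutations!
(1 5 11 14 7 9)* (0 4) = (0 4)(1 5 11 14 7 9) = [4, 5, 2, 3, 0, 11, 6, 9, 8, 1, 10, 14, 12, 13, 7]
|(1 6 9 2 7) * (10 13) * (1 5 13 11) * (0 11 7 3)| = |(0 11 1 6 9 2 3)(5 13 10 7)| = 28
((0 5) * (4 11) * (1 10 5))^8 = ((0 1 10 5)(4 11))^8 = (11)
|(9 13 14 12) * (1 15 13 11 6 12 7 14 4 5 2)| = 12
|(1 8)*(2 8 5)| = |(1 5 2 8)| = 4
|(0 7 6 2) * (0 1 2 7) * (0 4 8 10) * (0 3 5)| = 6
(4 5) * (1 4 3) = [0, 4, 2, 1, 5, 3] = (1 4 5 3)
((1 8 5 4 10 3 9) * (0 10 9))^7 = (0 10 3)(1 5 9 8 4)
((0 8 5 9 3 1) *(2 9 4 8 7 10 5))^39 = (0 1 3 9 2 8 4 5 10 7)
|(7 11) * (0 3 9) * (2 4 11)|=|(0 3 9)(2 4 11 7)|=12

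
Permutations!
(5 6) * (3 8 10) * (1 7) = (1 7)(3 8 10)(5 6) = [0, 7, 2, 8, 4, 6, 5, 1, 10, 9, 3]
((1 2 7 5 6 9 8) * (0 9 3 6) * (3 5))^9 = ((0 9 8 1 2 7 3 6 5))^9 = (9)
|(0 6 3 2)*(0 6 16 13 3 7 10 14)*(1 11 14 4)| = 12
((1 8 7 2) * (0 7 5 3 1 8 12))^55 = (0 12 1 3 5 8 2 7)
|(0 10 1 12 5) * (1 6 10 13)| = |(0 13 1 12 5)(6 10)| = 10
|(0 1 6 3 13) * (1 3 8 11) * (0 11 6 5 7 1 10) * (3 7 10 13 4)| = 10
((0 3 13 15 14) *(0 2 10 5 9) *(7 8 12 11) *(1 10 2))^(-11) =((0 3 13 15 14 1 10 5 9)(7 8 12 11))^(-11) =(0 5 1 15 3 9 10 14 13)(7 8 12 11)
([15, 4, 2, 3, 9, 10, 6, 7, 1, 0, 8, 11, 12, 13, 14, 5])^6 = (0 4 8 5)(1 10 15 9)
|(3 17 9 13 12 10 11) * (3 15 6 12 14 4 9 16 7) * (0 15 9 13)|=84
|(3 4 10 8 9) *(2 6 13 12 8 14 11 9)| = |(2 6 13 12 8)(3 4 10 14 11 9)| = 30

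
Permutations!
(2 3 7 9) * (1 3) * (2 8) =(1 3 7 9 8 2) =[0, 3, 1, 7, 4, 5, 6, 9, 2, 8]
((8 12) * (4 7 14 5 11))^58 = (4 5 7 11 14)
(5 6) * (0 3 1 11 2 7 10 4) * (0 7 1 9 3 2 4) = (0 2 1 11 4 7 10)(3 9)(5 6) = [2, 11, 1, 9, 7, 6, 5, 10, 8, 3, 0, 4]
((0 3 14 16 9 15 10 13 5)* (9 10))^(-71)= ((0 3 14 16 10 13 5)(9 15))^(-71)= (0 5 13 10 16 14 3)(9 15)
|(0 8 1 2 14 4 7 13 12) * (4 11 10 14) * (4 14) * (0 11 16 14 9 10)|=22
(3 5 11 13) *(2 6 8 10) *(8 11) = (2 6 11 13 3 5 8 10) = [0, 1, 6, 5, 4, 8, 11, 7, 10, 9, 2, 13, 12, 3]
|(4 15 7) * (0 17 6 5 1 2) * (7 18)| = 12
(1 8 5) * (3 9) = (1 8 5)(3 9) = [0, 8, 2, 9, 4, 1, 6, 7, 5, 3]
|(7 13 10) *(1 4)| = 6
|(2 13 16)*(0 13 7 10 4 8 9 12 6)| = 11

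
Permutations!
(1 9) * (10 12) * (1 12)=[0, 9, 2, 3, 4, 5, 6, 7, 8, 12, 1, 11, 10]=(1 9 12 10)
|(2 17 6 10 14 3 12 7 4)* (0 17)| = |(0 17 6 10 14 3 12 7 4 2)| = 10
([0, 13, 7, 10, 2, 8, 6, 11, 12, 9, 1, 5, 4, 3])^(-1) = (1 10 3 13)(2 4 12 8 5 11 7)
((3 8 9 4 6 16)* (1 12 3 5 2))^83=(1 8 6 2 3 4 5 12 9 16)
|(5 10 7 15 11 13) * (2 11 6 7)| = 15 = |(2 11 13 5 10)(6 7 15)|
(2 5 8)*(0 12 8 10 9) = (0 12 8 2 5 10 9) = [12, 1, 5, 3, 4, 10, 6, 7, 2, 0, 9, 11, 8]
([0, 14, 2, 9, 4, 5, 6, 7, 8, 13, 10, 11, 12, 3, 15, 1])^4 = (1 14 15)(3 9 13)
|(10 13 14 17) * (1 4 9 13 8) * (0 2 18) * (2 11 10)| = 12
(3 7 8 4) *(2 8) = (2 8 4 3 7) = [0, 1, 8, 7, 3, 5, 6, 2, 4]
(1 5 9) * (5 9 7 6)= [0, 9, 2, 3, 4, 7, 5, 6, 8, 1]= (1 9)(5 7 6)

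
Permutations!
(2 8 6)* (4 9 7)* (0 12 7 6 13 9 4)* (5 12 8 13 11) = (0 8 11 5 12 7)(2 13 9 6) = [8, 1, 13, 3, 4, 12, 2, 0, 11, 6, 10, 5, 7, 9]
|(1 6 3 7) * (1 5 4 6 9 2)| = 15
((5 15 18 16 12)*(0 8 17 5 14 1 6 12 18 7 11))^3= ((0 8 17 5 15 7 11)(1 6 12 14)(16 18))^3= (0 5 11 17 7 8 15)(1 14 12 6)(16 18)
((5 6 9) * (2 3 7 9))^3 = (2 9)(3 5)(6 7)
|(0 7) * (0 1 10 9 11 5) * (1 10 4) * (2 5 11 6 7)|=12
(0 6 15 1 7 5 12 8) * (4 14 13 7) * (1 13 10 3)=(0 6 15 13 7 5 12 8)(1 4 14 10 3)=[6, 4, 2, 1, 14, 12, 15, 5, 0, 9, 3, 11, 8, 7, 10, 13]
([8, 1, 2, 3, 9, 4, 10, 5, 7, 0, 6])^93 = [5, 1, 2, 3, 8, 0, 10, 9, 4, 7, 6]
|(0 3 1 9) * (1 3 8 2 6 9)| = 5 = |(0 8 2 6 9)|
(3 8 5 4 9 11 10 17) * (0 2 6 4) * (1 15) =(0 2 6 4 9 11 10 17 3 8 5)(1 15) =[2, 15, 6, 8, 9, 0, 4, 7, 5, 11, 17, 10, 12, 13, 14, 1, 16, 3]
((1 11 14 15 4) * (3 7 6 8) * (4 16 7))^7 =(1 8 16 11 3 7 14 4 6 15)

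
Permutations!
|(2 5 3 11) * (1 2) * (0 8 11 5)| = |(0 8 11 1 2)(3 5)| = 10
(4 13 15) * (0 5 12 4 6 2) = [5, 1, 0, 3, 13, 12, 2, 7, 8, 9, 10, 11, 4, 15, 14, 6] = (0 5 12 4 13 15 6 2)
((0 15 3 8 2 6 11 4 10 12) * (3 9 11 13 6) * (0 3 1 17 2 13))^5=(0 10 6 4 13 11 8 9 3 15 12)(1 2 17)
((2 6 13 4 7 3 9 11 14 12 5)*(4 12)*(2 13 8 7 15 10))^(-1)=(2 10 15 4 14 11 9 3 7 8 6)(5 12 13)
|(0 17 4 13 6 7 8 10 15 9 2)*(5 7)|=12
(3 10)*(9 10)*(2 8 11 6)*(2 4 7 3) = (2 8 11 6 4 7 3 9 10) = [0, 1, 8, 9, 7, 5, 4, 3, 11, 10, 2, 6]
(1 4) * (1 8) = [0, 4, 2, 3, 8, 5, 6, 7, 1] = (1 4 8)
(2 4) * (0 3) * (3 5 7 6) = (0 5 7 6 3)(2 4) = [5, 1, 4, 0, 2, 7, 3, 6]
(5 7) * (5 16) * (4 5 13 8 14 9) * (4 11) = (4 5 7 16 13 8 14 9 11) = [0, 1, 2, 3, 5, 7, 6, 16, 14, 11, 10, 4, 12, 8, 9, 15, 13]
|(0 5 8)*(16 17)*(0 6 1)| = |(0 5 8 6 1)(16 17)| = 10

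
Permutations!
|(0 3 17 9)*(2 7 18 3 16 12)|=|(0 16 12 2 7 18 3 17 9)|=9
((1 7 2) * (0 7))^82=((0 7 2 1))^82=(0 2)(1 7)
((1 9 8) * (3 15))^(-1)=(1 8 9)(3 15)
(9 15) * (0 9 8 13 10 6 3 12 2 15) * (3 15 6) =[9, 1, 6, 12, 4, 5, 15, 7, 13, 0, 3, 11, 2, 10, 14, 8] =(0 9)(2 6 15 8 13 10 3 12)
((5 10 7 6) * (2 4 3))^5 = ((2 4 3)(5 10 7 6))^5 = (2 3 4)(5 10 7 6)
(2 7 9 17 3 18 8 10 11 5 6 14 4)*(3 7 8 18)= (18)(2 8 10 11 5 6 14 4)(7 9 17)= [0, 1, 8, 3, 2, 6, 14, 9, 10, 17, 11, 5, 12, 13, 4, 15, 16, 7, 18]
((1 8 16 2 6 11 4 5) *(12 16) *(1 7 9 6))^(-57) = ((1 8 12 16 2)(4 5 7 9 6 11))^(-57) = (1 16 8 2 12)(4 9)(5 6)(7 11)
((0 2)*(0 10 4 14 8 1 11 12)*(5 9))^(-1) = (0 12 11 1 8 14 4 10 2)(5 9)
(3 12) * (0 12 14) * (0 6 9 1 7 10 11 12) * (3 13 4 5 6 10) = (1 7 3 14 10 11 12 13 4 5 6 9) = [0, 7, 2, 14, 5, 6, 9, 3, 8, 1, 11, 12, 13, 4, 10]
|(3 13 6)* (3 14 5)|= 5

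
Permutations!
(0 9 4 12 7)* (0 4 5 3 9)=(3 9 5)(4 12 7)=[0, 1, 2, 9, 12, 3, 6, 4, 8, 5, 10, 11, 7]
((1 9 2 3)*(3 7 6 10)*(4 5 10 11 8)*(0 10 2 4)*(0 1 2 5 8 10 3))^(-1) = ((0 3 2 7 6 11 10)(1 9 4 8))^(-1) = (0 10 11 6 7 2 3)(1 8 4 9)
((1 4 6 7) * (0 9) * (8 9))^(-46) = (0 9 8)(1 6)(4 7) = ((0 8 9)(1 4 6 7))^(-46)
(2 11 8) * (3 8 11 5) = [0, 1, 5, 8, 4, 3, 6, 7, 2, 9, 10, 11] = (11)(2 5 3 8)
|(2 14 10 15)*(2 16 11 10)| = 4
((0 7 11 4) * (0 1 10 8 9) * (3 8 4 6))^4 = (0 3 7 8 11 9 6)(1 10 4)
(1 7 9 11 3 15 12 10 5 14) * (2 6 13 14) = (1 7 9 11 3 15 12 10 5 2 6 13 14) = [0, 7, 6, 15, 4, 2, 13, 9, 8, 11, 5, 3, 10, 14, 1, 12]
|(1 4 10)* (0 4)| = 4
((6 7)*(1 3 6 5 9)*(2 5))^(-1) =(1 9 5 2 7 6 3)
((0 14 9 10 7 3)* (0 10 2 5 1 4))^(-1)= (0 4 1 5 2 9 14)(3 7 10)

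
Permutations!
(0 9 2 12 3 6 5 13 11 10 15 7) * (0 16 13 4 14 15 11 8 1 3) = [9, 3, 12, 6, 14, 4, 5, 16, 1, 2, 11, 10, 0, 8, 15, 7, 13] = (0 9 2 12)(1 3 6 5 4 14 15 7 16 13 8)(10 11)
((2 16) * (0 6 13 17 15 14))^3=((0 6 13 17 15 14)(2 16))^3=(0 17)(2 16)(6 15)(13 14)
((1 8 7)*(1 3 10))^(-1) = (1 10 3 7 8)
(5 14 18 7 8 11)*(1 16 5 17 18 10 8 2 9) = (1 16 5 14 10 8 11 17 18 7 2 9) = [0, 16, 9, 3, 4, 14, 6, 2, 11, 1, 8, 17, 12, 13, 10, 15, 5, 18, 7]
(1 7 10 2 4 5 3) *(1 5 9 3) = (1 7 10 2 4 9 3 5) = [0, 7, 4, 5, 9, 1, 6, 10, 8, 3, 2]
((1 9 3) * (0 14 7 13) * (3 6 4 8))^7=(0 13 7 14)(1 9 6 4 8 3)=((0 14 7 13)(1 9 6 4 8 3))^7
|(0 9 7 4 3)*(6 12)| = |(0 9 7 4 3)(6 12)| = 10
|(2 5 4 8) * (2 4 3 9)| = |(2 5 3 9)(4 8)| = 4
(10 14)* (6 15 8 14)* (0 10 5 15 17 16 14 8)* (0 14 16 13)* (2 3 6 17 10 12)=(0 12 2 3 6 10 17 13)(5 15 14)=[12, 1, 3, 6, 4, 15, 10, 7, 8, 9, 17, 11, 2, 0, 5, 14, 16, 13]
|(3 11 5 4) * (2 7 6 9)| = |(2 7 6 9)(3 11 5 4)| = 4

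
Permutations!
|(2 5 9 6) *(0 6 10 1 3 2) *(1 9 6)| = 6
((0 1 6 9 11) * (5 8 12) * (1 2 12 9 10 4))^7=(12)(1 4 10 6)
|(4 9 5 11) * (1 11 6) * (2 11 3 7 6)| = |(1 3 7 6)(2 11 4 9 5)| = 20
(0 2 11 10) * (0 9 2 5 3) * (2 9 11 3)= [5, 1, 3, 0, 4, 2, 6, 7, 8, 9, 11, 10]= (0 5 2 3)(10 11)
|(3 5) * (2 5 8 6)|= |(2 5 3 8 6)|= 5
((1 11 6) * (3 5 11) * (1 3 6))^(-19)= ((1 6 3 5 11))^(-19)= (1 6 3 5 11)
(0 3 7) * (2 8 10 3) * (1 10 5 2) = (0 1 10 3 7)(2 8 5) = [1, 10, 8, 7, 4, 2, 6, 0, 5, 9, 3]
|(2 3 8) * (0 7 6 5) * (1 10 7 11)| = 21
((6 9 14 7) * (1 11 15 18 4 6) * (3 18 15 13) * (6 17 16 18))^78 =(1 14 6 13)(3 11 7 9)(4 16)(17 18)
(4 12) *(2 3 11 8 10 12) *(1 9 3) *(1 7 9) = [0, 1, 7, 11, 2, 5, 6, 9, 10, 3, 12, 8, 4] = (2 7 9 3 11 8 10 12 4)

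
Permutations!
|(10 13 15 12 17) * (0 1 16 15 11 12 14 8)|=30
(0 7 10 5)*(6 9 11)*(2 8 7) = [2, 1, 8, 3, 4, 0, 9, 10, 7, 11, 5, 6] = (0 2 8 7 10 5)(6 9 11)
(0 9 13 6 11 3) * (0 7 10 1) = (0 9 13 6 11 3 7 10 1) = [9, 0, 2, 7, 4, 5, 11, 10, 8, 13, 1, 3, 12, 6]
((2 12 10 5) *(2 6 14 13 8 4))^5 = ((2 12 10 5 6 14 13 8 4))^5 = (2 14 12 13 10 8 5 4 6)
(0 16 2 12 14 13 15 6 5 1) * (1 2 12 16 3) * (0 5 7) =(0 3 1 5 2 16 12 14 13 15 6 7) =[3, 5, 16, 1, 4, 2, 7, 0, 8, 9, 10, 11, 14, 15, 13, 6, 12]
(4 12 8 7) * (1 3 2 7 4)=(1 3 2 7)(4 12 8)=[0, 3, 7, 2, 12, 5, 6, 1, 4, 9, 10, 11, 8]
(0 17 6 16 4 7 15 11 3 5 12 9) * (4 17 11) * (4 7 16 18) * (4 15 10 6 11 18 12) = (0 18 15 7 10 6 12 9)(3 5 4 16 17 11) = [18, 1, 2, 5, 16, 4, 12, 10, 8, 0, 6, 3, 9, 13, 14, 7, 17, 11, 15]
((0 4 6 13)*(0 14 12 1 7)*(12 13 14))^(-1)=(0 7 1 12 13 14 6 4)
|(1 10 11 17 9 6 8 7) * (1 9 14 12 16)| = 28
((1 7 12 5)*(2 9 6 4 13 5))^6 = (1 4 2)(5 6 12)(7 13 9) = ((1 7 12 2 9 6 4 13 5))^6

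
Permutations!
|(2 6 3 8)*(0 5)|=4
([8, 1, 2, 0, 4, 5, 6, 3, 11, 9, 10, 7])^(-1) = (0 3 7 11 8)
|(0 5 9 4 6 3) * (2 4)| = 7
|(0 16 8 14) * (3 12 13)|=|(0 16 8 14)(3 12 13)|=12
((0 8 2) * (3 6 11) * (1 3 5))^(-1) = (0 2 8)(1 5 11 6 3)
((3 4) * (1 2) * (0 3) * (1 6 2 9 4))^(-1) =(0 4 9 1 3)(2 6)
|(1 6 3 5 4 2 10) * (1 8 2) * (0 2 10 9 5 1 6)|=8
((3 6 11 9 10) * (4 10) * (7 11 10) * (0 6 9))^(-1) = (0 11 7 4 9 3 10 6) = ((0 6 10 3 9 4 7 11))^(-1)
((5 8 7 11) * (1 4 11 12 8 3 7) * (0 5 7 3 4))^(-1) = (0 1 8 12 7 11 4 5)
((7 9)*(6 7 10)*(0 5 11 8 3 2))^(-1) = ((0 5 11 8 3 2)(6 7 9 10))^(-1) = (0 2 3 8 11 5)(6 10 9 7)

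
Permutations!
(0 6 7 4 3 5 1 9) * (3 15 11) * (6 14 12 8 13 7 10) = (0 14 12 8 13 7 4 15 11 3 5 1 9)(6 10) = [14, 9, 2, 5, 15, 1, 10, 4, 13, 0, 6, 3, 8, 7, 12, 11]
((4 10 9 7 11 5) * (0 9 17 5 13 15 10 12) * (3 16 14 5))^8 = ((0 9 7 11 13 15 10 17 3 16 14 5 4 12))^8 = (0 3 7 14 13 4 10)(5 15 12 17 9 16 11)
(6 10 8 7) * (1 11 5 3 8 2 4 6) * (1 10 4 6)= (1 11 5 3 8 7 10 2 6 4)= [0, 11, 6, 8, 1, 3, 4, 10, 7, 9, 2, 5]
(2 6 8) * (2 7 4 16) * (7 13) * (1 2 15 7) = (1 2 6 8 13)(4 16 15 7) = [0, 2, 6, 3, 16, 5, 8, 4, 13, 9, 10, 11, 12, 1, 14, 7, 15]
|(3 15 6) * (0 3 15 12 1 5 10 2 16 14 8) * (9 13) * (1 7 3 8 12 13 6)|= |(0 8)(1 5 10 2 16 14 12 7 3 13 9 6 15)|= 26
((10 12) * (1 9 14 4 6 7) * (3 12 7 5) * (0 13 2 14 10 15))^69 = ((0 13 2 14 4 6 5 3 12 15)(1 9 10 7))^69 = (0 15 12 3 5 6 4 14 2 13)(1 9 10 7)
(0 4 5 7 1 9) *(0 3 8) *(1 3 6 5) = (0 4 1 9 6 5 7 3 8) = [4, 9, 2, 8, 1, 7, 5, 3, 0, 6]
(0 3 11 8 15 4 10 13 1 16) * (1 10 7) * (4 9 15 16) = (0 3 11 8 16)(1 4 7)(9 15)(10 13) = [3, 4, 2, 11, 7, 5, 6, 1, 16, 15, 13, 8, 12, 10, 14, 9, 0]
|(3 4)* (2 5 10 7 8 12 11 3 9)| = 10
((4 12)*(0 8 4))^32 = ((0 8 4 12))^32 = (12)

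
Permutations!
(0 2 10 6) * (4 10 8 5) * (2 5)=(0 5 4 10 6)(2 8)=[5, 1, 8, 3, 10, 4, 0, 7, 2, 9, 6]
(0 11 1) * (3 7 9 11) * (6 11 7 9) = (0 3 9 7 6 11 1) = [3, 0, 2, 9, 4, 5, 11, 6, 8, 7, 10, 1]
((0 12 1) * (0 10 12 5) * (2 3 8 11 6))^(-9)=((0 5)(1 10 12)(2 3 8 11 6))^(-9)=(12)(0 5)(2 3 8 11 6)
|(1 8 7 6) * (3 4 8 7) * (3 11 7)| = 7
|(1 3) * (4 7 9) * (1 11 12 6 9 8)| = |(1 3 11 12 6 9 4 7 8)| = 9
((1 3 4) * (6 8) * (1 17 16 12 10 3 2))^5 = (1 2)(3 10 12 16 17 4)(6 8)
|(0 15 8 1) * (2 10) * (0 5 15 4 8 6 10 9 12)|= |(0 4 8 1 5 15 6 10 2 9 12)|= 11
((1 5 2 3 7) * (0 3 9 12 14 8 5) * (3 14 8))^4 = ((0 14 3 7 1)(2 9 12 8 5))^4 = (0 1 7 3 14)(2 5 8 12 9)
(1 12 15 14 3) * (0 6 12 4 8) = [6, 4, 2, 1, 8, 5, 12, 7, 0, 9, 10, 11, 15, 13, 3, 14] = (0 6 12 15 14 3 1 4 8)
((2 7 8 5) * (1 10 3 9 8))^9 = (1 10 3 9 8 5 2 7)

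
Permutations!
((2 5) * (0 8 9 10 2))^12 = ((0 8 9 10 2 5))^12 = (10)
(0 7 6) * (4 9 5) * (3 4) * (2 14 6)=(0 7 2 14 6)(3 4 9 5)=[7, 1, 14, 4, 9, 3, 0, 2, 8, 5, 10, 11, 12, 13, 6]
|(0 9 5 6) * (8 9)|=|(0 8 9 5 6)|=5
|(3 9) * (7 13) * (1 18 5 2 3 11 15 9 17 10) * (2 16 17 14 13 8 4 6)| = 24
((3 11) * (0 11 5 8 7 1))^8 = (0 11 3 5 8 7 1)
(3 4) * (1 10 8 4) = (1 10 8 4 3) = [0, 10, 2, 1, 3, 5, 6, 7, 4, 9, 8]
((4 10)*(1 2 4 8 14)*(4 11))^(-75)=(1 11 10 14 2 4 8)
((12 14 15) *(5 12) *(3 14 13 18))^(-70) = (18)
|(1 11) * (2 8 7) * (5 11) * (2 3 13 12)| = 6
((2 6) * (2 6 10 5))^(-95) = (2 10 5)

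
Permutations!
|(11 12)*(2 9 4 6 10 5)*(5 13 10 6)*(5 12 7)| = |(2 9 4 12 11 7 5)(10 13)| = 14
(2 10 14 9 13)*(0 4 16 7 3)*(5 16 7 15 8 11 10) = (0 4 7 3)(2 5 16 15 8 11 10 14 9 13) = [4, 1, 5, 0, 7, 16, 6, 3, 11, 13, 14, 10, 12, 2, 9, 8, 15]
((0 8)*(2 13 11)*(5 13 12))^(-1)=(0 8)(2 11 13 5 12)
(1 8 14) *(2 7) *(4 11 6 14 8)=(1 4 11 6 14)(2 7)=[0, 4, 7, 3, 11, 5, 14, 2, 8, 9, 10, 6, 12, 13, 1]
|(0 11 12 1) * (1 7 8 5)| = |(0 11 12 7 8 5 1)| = 7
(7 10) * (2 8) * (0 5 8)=(0 5 8 2)(7 10)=[5, 1, 0, 3, 4, 8, 6, 10, 2, 9, 7]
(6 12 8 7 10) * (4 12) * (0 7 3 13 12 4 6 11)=(0 7 10 11)(3 13 12 8)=[7, 1, 2, 13, 4, 5, 6, 10, 3, 9, 11, 0, 8, 12]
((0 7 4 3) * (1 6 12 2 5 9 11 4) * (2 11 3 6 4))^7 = ((0 7 1 4 6 12 11 2 5 9 3))^7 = (0 2 4 3 11 1 9 12 7 5 6)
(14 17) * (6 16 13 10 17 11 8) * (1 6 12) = [0, 6, 2, 3, 4, 5, 16, 7, 12, 9, 17, 8, 1, 10, 11, 15, 13, 14] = (1 6 16 13 10 17 14 11 8 12)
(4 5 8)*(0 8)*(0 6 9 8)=(4 5 6 9 8)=[0, 1, 2, 3, 5, 6, 9, 7, 4, 8]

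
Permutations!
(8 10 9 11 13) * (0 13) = (0 13 8 10 9 11) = [13, 1, 2, 3, 4, 5, 6, 7, 10, 11, 9, 0, 12, 8]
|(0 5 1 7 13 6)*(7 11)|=|(0 5 1 11 7 13 6)|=7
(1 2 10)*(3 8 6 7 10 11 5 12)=(1 2 11 5 12 3 8 6 7 10)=[0, 2, 11, 8, 4, 12, 7, 10, 6, 9, 1, 5, 3]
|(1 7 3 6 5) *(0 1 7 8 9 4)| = 20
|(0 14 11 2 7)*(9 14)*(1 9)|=7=|(0 1 9 14 11 2 7)|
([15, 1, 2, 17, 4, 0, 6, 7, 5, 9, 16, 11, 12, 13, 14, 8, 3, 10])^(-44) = (17)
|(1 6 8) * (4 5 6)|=5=|(1 4 5 6 8)|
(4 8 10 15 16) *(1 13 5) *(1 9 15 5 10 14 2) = [0, 13, 1, 3, 8, 9, 6, 7, 14, 15, 5, 11, 12, 10, 2, 16, 4] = (1 13 10 5 9 15 16 4 8 14 2)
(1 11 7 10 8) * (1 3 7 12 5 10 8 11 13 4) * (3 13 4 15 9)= [0, 4, 2, 7, 1, 10, 6, 8, 13, 3, 11, 12, 5, 15, 14, 9]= (1 4)(3 7 8 13 15 9)(5 10 11 12)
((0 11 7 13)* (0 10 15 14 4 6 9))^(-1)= ((0 11 7 13 10 15 14 4 6 9))^(-1)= (0 9 6 4 14 15 10 13 7 11)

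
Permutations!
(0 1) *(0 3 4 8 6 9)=(0 1 3 4 8 6 9)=[1, 3, 2, 4, 8, 5, 9, 7, 6, 0]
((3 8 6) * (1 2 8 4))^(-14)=(1 3 8)(2 4 6)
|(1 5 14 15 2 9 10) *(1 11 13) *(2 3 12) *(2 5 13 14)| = |(1 13)(2 9 10 11 14 15 3 12 5)| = 18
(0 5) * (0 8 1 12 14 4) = [5, 12, 2, 3, 0, 8, 6, 7, 1, 9, 10, 11, 14, 13, 4] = (0 5 8 1 12 14 4)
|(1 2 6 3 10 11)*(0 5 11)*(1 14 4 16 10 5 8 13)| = 13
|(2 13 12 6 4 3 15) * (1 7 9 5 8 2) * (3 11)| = |(1 7 9 5 8 2 13 12 6 4 11 3 15)| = 13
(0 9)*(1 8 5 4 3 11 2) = (0 9)(1 8 5 4 3 11 2) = [9, 8, 1, 11, 3, 4, 6, 7, 5, 0, 10, 2]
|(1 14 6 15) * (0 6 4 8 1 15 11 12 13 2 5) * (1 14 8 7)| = 35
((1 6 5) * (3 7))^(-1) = (1 5 6)(3 7)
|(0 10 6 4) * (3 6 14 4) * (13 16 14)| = 6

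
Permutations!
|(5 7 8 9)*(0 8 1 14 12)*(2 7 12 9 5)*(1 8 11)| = |(0 11 1 14 9 2 7 8 5 12)| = 10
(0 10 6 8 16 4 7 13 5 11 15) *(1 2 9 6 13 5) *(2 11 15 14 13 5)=(0 10 5 15)(1 11 14 13)(2 9 6 8 16 4 7)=[10, 11, 9, 3, 7, 15, 8, 2, 16, 6, 5, 14, 12, 1, 13, 0, 4]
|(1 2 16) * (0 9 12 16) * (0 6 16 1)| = |(0 9 12 1 2 6 16)| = 7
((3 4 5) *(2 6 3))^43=(2 4 6 5 3)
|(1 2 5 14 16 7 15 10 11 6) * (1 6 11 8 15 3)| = 21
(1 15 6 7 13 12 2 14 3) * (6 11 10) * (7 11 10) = (1 15 10 6 11 7 13 12 2 14 3) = [0, 15, 14, 1, 4, 5, 11, 13, 8, 9, 6, 7, 2, 12, 3, 10]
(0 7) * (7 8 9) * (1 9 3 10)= (0 8 3 10 1 9 7)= [8, 9, 2, 10, 4, 5, 6, 0, 3, 7, 1]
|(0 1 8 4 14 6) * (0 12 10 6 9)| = |(0 1 8 4 14 9)(6 12 10)| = 6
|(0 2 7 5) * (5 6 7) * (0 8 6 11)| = 7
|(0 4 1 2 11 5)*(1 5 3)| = |(0 4 5)(1 2 11 3)| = 12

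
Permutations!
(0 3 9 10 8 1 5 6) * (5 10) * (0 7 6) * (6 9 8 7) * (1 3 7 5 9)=(0 7 1 10 5)(3 8)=[7, 10, 2, 8, 4, 0, 6, 1, 3, 9, 5]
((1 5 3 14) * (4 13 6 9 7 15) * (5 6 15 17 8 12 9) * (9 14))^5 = (1 7)(3 12)(4 15 13)(5 8)(6 17)(9 14)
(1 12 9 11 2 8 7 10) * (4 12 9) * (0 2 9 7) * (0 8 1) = [2, 7, 1, 3, 12, 5, 6, 10, 8, 11, 0, 9, 4] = (0 2 1 7 10)(4 12)(9 11)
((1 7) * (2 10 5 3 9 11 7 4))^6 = (1 9 10)(2 7 3)(4 11 5)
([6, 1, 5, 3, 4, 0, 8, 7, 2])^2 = (0 8 5 6 2)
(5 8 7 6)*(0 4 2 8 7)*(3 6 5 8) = (0 4 2 3 6 8)(5 7) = [4, 1, 3, 6, 2, 7, 8, 5, 0]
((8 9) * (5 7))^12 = (9)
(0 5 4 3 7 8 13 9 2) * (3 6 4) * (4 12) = [5, 1, 0, 7, 6, 3, 12, 8, 13, 2, 10, 11, 4, 9] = (0 5 3 7 8 13 9 2)(4 6 12)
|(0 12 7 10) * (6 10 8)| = 6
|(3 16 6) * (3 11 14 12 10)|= 7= |(3 16 6 11 14 12 10)|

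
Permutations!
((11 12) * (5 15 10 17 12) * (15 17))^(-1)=((5 17 12 11)(10 15))^(-1)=(5 11 12 17)(10 15)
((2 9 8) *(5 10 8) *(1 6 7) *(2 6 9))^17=((1 9 5 10 8 6 7))^17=(1 10 7 5 6 9 8)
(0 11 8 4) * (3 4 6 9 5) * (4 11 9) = (0 9 5 3 11 8 6 4) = [9, 1, 2, 11, 0, 3, 4, 7, 6, 5, 10, 8]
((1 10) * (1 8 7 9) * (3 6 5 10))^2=((1 3 6 5 10 8 7 9))^2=(1 6 10 7)(3 5 8 9)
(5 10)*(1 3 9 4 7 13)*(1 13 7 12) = (13)(1 3 9 4 12)(5 10) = [0, 3, 2, 9, 12, 10, 6, 7, 8, 4, 5, 11, 1, 13]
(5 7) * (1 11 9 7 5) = [0, 11, 2, 3, 4, 5, 6, 1, 8, 7, 10, 9] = (1 11 9 7)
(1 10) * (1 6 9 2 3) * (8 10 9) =(1 9 2 3)(6 8 10) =[0, 9, 3, 1, 4, 5, 8, 7, 10, 2, 6]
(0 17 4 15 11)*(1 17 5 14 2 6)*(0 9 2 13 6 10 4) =(0 5 14 13 6 1 17)(2 10 4 15 11 9) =[5, 17, 10, 3, 15, 14, 1, 7, 8, 2, 4, 9, 12, 6, 13, 11, 16, 0]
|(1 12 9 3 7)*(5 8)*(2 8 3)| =8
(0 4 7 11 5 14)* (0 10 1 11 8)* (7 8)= (0 4 8)(1 11 5 14 10)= [4, 11, 2, 3, 8, 14, 6, 7, 0, 9, 1, 5, 12, 13, 10]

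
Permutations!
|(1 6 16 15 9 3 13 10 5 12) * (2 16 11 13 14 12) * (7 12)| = |(1 6 11 13 10 5 2 16 15 9 3 14 7 12)| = 14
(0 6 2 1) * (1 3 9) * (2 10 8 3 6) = (0 2 6 10 8 3 9 1) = [2, 0, 6, 9, 4, 5, 10, 7, 3, 1, 8]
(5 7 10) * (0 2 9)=(0 2 9)(5 7 10)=[2, 1, 9, 3, 4, 7, 6, 10, 8, 0, 5]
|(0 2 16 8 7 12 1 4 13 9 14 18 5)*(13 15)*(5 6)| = 15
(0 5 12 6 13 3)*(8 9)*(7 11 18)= (0 5 12 6 13 3)(7 11 18)(8 9)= [5, 1, 2, 0, 4, 12, 13, 11, 9, 8, 10, 18, 6, 3, 14, 15, 16, 17, 7]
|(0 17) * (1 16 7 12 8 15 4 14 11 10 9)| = 22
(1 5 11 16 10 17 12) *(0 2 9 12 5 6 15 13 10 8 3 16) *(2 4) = (0 4 2 9 12 1 6 15 13 10 17 5 11)(3 16 8) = [4, 6, 9, 16, 2, 11, 15, 7, 3, 12, 17, 0, 1, 10, 14, 13, 8, 5]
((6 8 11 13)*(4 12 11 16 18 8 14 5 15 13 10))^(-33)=(18)(4 10 11 12)(5 13 14 15 6)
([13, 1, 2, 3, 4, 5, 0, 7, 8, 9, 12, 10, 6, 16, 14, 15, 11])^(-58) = (0 12 11 13 6 10 16)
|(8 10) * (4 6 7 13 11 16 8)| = 8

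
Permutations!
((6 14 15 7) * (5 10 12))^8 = (15)(5 12 10)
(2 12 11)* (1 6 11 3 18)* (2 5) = [0, 6, 12, 18, 4, 2, 11, 7, 8, 9, 10, 5, 3, 13, 14, 15, 16, 17, 1] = (1 6 11 5 2 12 3 18)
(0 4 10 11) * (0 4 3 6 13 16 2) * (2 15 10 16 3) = (0 2)(3 6 13)(4 16 15 10 11) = [2, 1, 0, 6, 16, 5, 13, 7, 8, 9, 11, 4, 12, 3, 14, 10, 15]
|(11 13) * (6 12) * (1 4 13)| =4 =|(1 4 13 11)(6 12)|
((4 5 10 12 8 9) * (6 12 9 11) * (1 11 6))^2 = ((1 11)(4 5 10 9)(6 12 8))^2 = (4 10)(5 9)(6 8 12)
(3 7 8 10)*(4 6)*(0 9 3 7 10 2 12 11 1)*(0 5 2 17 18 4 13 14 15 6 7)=(0 9 3 10)(1 5 2 12 11)(4 7 8 17 18)(6 13 14 15)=[9, 5, 12, 10, 7, 2, 13, 8, 17, 3, 0, 1, 11, 14, 15, 6, 16, 18, 4]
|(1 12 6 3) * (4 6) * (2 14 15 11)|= |(1 12 4 6 3)(2 14 15 11)|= 20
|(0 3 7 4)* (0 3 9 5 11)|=12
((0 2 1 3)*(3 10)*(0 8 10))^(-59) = ((0 2 1)(3 8 10))^(-59) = (0 2 1)(3 8 10)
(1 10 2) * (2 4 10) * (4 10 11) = [0, 2, 1, 3, 11, 5, 6, 7, 8, 9, 10, 4] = (1 2)(4 11)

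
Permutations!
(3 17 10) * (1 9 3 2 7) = (1 9 3 17 10 2 7) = [0, 9, 7, 17, 4, 5, 6, 1, 8, 3, 2, 11, 12, 13, 14, 15, 16, 10]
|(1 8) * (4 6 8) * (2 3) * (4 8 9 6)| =2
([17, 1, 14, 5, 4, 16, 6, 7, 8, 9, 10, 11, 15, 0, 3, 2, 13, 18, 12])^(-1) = [13, 1, 15, 14, 4, 3, 6, 7, 8, 9, 10, 11, 18, 16, 2, 12, 5, 0, 17]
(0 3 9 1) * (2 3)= (0 2 3 9 1)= [2, 0, 3, 9, 4, 5, 6, 7, 8, 1]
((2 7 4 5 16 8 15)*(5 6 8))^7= ((2 7 4 6 8 15)(5 16))^7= (2 7 4 6 8 15)(5 16)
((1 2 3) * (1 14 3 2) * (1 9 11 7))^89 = (1 9 11 7)(3 14)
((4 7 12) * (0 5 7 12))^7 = ((0 5 7)(4 12))^7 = (0 5 7)(4 12)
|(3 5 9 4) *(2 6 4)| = 6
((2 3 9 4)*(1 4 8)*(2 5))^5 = (1 9 2 4 8 3 5)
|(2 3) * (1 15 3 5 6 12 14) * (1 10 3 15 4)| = |(15)(1 4)(2 5 6 12 14 10 3)| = 14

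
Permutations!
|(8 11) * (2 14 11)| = 4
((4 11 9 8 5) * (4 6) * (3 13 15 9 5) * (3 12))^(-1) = (3 12 8 9 15 13)(4 6 5 11)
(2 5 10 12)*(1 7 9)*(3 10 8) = [0, 7, 5, 10, 4, 8, 6, 9, 3, 1, 12, 11, 2] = (1 7 9)(2 5 8 3 10 12)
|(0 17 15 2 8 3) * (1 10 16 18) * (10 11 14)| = |(0 17 15 2 8 3)(1 11 14 10 16 18)| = 6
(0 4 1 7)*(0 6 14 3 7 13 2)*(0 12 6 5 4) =(1 13 2 12 6 14 3 7 5 4) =[0, 13, 12, 7, 1, 4, 14, 5, 8, 9, 10, 11, 6, 2, 3]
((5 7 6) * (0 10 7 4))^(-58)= (0 7 5)(4 10 6)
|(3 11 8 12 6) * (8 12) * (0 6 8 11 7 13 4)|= |(0 6 3 7 13 4)(8 11 12)|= 6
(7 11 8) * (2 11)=(2 11 8 7)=[0, 1, 11, 3, 4, 5, 6, 2, 7, 9, 10, 8]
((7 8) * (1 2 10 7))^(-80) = (10)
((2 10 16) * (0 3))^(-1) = ((0 3)(2 10 16))^(-1) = (0 3)(2 16 10)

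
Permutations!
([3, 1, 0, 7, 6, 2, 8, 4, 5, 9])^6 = (9)(0 5 6 7)(2 8 4 3)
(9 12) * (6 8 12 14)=(6 8 12 9 14)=[0, 1, 2, 3, 4, 5, 8, 7, 12, 14, 10, 11, 9, 13, 6]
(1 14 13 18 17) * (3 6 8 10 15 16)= (1 14 13 18 17)(3 6 8 10 15 16)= [0, 14, 2, 6, 4, 5, 8, 7, 10, 9, 15, 11, 12, 18, 13, 16, 3, 1, 17]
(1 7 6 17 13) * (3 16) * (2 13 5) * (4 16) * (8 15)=(1 7 6 17 5 2 13)(3 4 16)(8 15)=[0, 7, 13, 4, 16, 2, 17, 6, 15, 9, 10, 11, 12, 1, 14, 8, 3, 5]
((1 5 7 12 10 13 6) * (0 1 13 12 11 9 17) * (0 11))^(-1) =(0 7 5 1)(6 13)(9 11 17)(10 12)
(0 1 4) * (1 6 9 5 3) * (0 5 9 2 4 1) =[6, 1, 4, 0, 5, 3, 2, 7, 8, 9] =(9)(0 6 2 4 5 3)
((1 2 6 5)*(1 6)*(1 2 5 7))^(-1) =(1 7 6 5)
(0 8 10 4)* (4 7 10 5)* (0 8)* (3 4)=(3 4 8 5)(7 10)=[0, 1, 2, 4, 8, 3, 6, 10, 5, 9, 7]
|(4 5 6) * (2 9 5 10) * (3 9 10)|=10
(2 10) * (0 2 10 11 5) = (0 2 11 5) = [2, 1, 11, 3, 4, 0, 6, 7, 8, 9, 10, 5]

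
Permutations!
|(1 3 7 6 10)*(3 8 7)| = |(1 8 7 6 10)| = 5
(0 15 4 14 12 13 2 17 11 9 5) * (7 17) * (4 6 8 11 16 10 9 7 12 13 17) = [15, 1, 12, 3, 14, 0, 8, 4, 11, 5, 9, 7, 17, 2, 13, 6, 10, 16] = (0 15 6 8 11 7 4 14 13 2 12 17 16 10 9 5)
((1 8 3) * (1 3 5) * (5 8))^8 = ((8)(1 5))^8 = (8)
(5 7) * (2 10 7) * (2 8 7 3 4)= (2 10 3 4)(5 8 7)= [0, 1, 10, 4, 2, 8, 6, 5, 7, 9, 3]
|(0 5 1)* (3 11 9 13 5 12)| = |(0 12 3 11 9 13 5 1)| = 8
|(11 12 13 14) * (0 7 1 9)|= 4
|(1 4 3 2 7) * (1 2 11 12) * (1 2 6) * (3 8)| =9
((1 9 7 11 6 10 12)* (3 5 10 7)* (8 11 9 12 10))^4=((1 12)(3 5 8 11 6 7 9))^4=(12)(3 6 5 7 8 9 11)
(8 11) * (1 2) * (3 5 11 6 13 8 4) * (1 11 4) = (1 2 11)(3 5 4)(6 13 8) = [0, 2, 11, 5, 3, 4, 13, 7, 6, 9, 10, 1, 12, 8]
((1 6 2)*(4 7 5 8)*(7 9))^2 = ((1 6 2)(4 9 7 5 8))^2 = (1 2 6)(4 7 8 9 5)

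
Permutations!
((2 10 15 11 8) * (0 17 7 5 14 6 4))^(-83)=(0 17 7 5 14 6 4)(2 15 8 10 11)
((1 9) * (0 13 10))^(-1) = ((0 13 10)(1 9))^(-1) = (0 10 13)(1 9)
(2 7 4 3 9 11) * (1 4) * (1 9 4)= (2 7 9 11)(3 4)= [0, 1, 7, 4, 3, 5, 6, 9, 8, 11, 10, 2]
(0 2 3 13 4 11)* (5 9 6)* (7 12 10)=(0 2 3 13 4 11)(5 9 6)(7 12 10)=[2, 1, 3, 13, 11, 9, 5, 12, 8, 6, 7, 0, 10, 4]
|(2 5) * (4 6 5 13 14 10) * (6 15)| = 8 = |(2 13 14 10 4 15 6 5)|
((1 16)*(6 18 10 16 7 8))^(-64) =(1 16 10 18 6 8 7)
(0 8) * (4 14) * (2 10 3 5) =(0 8)(2 10 3 5)(4 14) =[8, 1, 10, 5, 14, 2, 6, 7, 0, 9, 3, 11, 12, 13, 4]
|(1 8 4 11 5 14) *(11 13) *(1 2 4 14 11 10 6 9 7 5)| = |(1 8 14 2 4 13 10 6 9 7 5 11)| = 12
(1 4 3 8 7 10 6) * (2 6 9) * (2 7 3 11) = (1 4 11 2 6)(3 8)(7 10 9) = [0, 4, 6, 8, 11, 5, 1, 10, 3, 7, 9, 2]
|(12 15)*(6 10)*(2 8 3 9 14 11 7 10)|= |(2 8 3 9 14 11 7 10 6)(12 15)|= 18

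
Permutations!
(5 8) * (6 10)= (5 8)(6 10)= [0, 1, 2, 3, 4, 8, 10, 7, 5, 9, 6]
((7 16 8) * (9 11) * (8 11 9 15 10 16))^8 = ((7 8)(10 16 11 15))^8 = (16)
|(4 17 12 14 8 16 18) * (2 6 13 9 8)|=|(2 6 13 9 8 16 18 4 17 12 14)|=11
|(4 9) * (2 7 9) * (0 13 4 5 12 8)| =9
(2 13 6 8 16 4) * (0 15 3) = (0 15 3)(2 13 6 8 16 4) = [15, 1, 13, 0, 2, 5, 8, 7, 16, 9, 10, 11, 12, 6, 14, 3, 4]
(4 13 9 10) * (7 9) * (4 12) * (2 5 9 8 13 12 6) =(2 5 9 10 6)(4 12)(7 8 13) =[0, 1, 5, 3, 12, 9, 2, 8, 13, 10, 6, 11, 4, 7]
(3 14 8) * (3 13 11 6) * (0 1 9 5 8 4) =(0 1 9 5 8 13 11 6 3 14 4) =[1, 9, 2, 14, 0, 8, 3, 7, 13, 5, 10, 6, 12, 11, 4]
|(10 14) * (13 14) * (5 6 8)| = 3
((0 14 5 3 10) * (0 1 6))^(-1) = (0 6 1 10 3 5 14)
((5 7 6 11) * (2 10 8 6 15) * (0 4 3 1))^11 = (0 1 3 4)(2 6 7 10 11 15 8 5)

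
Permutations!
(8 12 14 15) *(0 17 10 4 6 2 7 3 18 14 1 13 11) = [17, 13, 7, 18, 6, 5, 2, 3, 12, 9, 4, 0, 1, 11, 15, 8, 16, 10, 14] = (0 17 10 4 6 2 7 3 18 14 15 8 12 1 13 11)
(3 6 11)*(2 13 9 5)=(2 13 9 5)(3 6 11)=[0, 1, 13, 6, 4, 2, 11, 7, 8, 5, 10, 3, 12, 9]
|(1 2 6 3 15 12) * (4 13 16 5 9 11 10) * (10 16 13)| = 12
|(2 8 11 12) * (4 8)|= 5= |(2 4 8 11 12)|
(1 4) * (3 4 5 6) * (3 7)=(1 5 6 7 3 4)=[0, 5, 2, 4, 1, 6, 7, 3]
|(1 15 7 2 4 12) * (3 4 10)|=|(1 15 7 2 10 3 4 12)|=8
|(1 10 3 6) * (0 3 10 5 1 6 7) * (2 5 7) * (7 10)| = |(0 3 2 5 1 10 7)| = 7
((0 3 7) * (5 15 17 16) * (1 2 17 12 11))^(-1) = (0 7 3)(1 11 12 15 5 16 17 2)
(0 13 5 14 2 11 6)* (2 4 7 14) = (0 13 5 2 11 6)(4 7 14) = [13, 1, 11, 3, 7, 2, 0, 14, 8, 9, 10, 6, 12, 5, 4]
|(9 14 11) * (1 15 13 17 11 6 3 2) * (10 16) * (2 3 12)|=10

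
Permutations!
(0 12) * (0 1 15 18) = (0 12 1 15 18) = [12, 15, 2, 3, 4, 5, 6, 7, 8, 9, 10, 11, 1, 13, 14, 18, 16, 17, 0]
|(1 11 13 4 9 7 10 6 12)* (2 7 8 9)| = 18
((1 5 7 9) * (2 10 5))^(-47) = (1 2 10 5 7 9)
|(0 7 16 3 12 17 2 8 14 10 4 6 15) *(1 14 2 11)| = 26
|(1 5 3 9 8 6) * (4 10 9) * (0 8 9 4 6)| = 4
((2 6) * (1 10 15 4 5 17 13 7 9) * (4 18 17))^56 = (18)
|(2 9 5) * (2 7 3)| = 5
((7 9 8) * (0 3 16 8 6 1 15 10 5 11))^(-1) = ((0 3 16 8 7 9 6 1 15 10 5 11))^(-1) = (0 11 5 10 15 1 6 9 7 8 16 3)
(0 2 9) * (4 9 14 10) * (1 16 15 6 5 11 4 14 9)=(0 2 9)(1 16 15 6 5 11 4)(10 14)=[2, 16, 9, 3, 1, 11, 5, 7, 8, 0, 14, 4, 12, 13, 10, 6, 15]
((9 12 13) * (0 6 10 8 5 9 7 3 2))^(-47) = (0 7 9 10 2 13 5 6 3 12 8)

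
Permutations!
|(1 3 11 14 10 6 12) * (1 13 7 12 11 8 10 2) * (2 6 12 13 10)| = |(1 3 8 2)(6 11 14)(7 13)(10 12)| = 12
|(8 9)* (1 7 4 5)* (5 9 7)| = |(1 5)(4 9 8 7)| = 4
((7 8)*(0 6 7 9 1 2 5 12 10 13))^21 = (0 13 10 12 5 2 1 9 8 7 6)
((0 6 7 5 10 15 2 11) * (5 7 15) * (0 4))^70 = ((0 6 15 2 11 4)(5 10))^70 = (0 11 15)(2 6 4)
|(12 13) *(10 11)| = |(10 11)(12 13)| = 2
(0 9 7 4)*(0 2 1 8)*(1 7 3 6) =(0 9 3 6 1 8)(2 7 4) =[9, 8, 7, 6, 2, 5, 1, 4, 0, 3]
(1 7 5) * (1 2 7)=(2 7 5)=[0, 1, 7, 3, 4, 2, 6, 5]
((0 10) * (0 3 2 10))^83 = ((2 10 3))^83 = (2 3 10)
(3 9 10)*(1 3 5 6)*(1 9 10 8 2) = (1 3 10 5 6 9 8 2) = [0, 3, 1, 10, 4, 6, 9, 7, 2, 8, 5]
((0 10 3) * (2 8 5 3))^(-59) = ((0 10 2 8 5 3))^(-59) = (0 10 2 8 5 3)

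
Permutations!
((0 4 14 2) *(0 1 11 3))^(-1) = (0 3 11 1 2 14 4)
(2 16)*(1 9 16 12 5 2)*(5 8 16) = [0, 9, 12, 3, 4, 2, 6, 7, 16, 5, 10, 11, 8, 13, 14, 15, 1] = (1 9 5 2 12 8 16)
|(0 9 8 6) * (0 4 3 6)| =3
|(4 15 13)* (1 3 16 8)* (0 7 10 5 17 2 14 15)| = |(0 7 10 5 17 2 14 15 13 4)(1 3 16 8)| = 20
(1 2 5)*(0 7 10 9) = (0 7 10 9)(1 2 5) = [7, 2, 5, 3, 4, 1, 6, 10, 8, 0, 9]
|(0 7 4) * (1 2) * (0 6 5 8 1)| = 8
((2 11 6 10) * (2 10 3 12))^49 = ((2 11 6 3 12))^49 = (2 12 3 6 11)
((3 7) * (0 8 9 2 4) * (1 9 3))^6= (0 2 1 3)(4 9 7 8)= ((0 8 3 7 1 9 2 4))^6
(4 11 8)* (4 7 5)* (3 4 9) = (3 4 11 8 7 5 9) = [0, 1, 2, 4, 11, 9, 6, 5, 7, 3, 10, 8]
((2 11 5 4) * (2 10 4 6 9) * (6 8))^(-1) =((2 11 5 8 6 9)(4 10))^(-1) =(2 9 6 8 5 11)(4 10)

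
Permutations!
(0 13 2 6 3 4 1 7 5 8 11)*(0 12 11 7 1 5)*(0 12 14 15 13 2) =(0 2 6 3 4 5 8 7 12 11 14 15 13) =[2, 1, 6, 4, 5, 8, 3, 12, 7, 9, 10, 14, 11, 0, 15, 13]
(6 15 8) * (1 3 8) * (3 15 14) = (1 15)(3 8 6 14) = [0, 15, 2, 8, 4, 5, 14, 7, 6, 9, 10, 11, 12, 13, 3, 1]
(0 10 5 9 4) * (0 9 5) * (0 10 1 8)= (10)(0 1 8)(4 9)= [1, 8, 2, 3, 9, 5, 6, 7, 0, 4, 10]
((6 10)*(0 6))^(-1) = (0 10 6)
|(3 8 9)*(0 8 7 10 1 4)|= 8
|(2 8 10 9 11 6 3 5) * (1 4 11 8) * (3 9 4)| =12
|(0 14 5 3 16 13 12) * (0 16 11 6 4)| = |(0 14 5 3 11 6 4)(12 16 13)| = 21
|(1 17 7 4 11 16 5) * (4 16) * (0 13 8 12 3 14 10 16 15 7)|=22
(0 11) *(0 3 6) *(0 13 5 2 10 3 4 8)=(0 11 4 8)(2 10 3 6 13 5)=[11, 1, 10, 6, 8, 2, 13, 7, 0, 9, 3, 4, 12, 5]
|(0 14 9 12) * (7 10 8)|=|(0 14 9 12)(7 10 8)|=12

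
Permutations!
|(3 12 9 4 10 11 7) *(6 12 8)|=|(3 8 6 12 9 4 10 11 7)|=9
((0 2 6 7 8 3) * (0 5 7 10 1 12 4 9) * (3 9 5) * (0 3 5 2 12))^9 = ((0 12 4 2 6 10 1)(3 5 7 8 9))^9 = (0 4 6 1 12 2 10)(3 9 8 7 5)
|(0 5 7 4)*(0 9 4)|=6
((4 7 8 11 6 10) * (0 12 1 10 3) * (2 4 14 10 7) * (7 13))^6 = ((0 12 1 13 7 8 11 6 3)(2 4)(10 14))^6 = (14)(0 11 13)(1 3 8)(6 7 12)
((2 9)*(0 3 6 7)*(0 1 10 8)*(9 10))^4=(0 1 8 7 10 6 2 3 9)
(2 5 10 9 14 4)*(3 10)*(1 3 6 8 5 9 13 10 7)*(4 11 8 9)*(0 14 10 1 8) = (0 14 11)(1 3 7 8 5 6 9 10 13)(2 4) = [14, 3, 4, 7, 2, 6, 9, 8, 5, 10, 13, 0, 12, 1, 11]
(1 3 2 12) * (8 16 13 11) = (1 3 2 12)(8 16 13 11) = [0, 3, 12, 2, 4, 5, 6, 7, 16, 9, 10, 8, 1, 11, 14, 15, 13]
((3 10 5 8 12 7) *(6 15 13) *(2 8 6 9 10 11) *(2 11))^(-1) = (2 3 7 12 8)(5 10 9 13 15 6)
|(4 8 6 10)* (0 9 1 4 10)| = 6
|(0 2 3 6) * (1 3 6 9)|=|(0 2 6)(1 3 9)|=3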